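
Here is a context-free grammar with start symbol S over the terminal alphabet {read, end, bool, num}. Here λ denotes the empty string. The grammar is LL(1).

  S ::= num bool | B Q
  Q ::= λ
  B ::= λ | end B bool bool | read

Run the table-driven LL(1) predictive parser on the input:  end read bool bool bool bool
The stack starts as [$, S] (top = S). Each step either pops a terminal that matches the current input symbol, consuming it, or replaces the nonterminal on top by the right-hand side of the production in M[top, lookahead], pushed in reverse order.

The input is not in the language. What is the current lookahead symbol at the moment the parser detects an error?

bool

     Stack                Input                           Action
  1  $ S                  end read bool bool bool bool $  expand S ::= B Q
  2  $ Q B                end read bool bool bool bool $  expand B ::= end B bool bool
  3  $ Q bool bool B end  end read bool bool bool bool $  match end
  4  $ Q bool bool B      read bool bool bool bool $      expand B ::= read
  5  $ Q bool bool read   read bool bool bool bool $      match read
  6  $ Q bool bool        bool bool bool bool $           match bool
  7  $ Q bool             bool bool bool $                match bool
  8  $ Q                  bool bool $                     error: M[Q, bool] is empty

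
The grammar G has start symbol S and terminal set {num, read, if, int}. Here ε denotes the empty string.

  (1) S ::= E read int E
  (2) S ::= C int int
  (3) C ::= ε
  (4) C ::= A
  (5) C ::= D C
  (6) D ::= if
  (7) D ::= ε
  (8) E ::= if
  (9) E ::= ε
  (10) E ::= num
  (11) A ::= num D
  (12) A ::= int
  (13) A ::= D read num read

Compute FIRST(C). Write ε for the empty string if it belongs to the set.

FIRST(D) = {ε, if}
FIRST(E) = {ε, if, num}
FIRST(A) = {if, int, num, read}  (via D read num read)
FIRST(C) = {ε, if, int, num, read}  (via A, D C)
FIRST(S) = {if, int, num, read}  (via E read int E, C int int)

{ε, if, int, num, read}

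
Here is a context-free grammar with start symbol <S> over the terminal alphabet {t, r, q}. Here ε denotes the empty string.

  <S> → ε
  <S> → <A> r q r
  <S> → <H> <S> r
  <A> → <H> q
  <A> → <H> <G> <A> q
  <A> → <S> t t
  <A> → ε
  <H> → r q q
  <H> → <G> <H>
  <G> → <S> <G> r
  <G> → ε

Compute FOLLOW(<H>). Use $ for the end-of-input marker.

FIRST(<S>) = {ε, r, t}  (via <A> r q r, <H> <S> r)
FIRST(<G>) = {ε, r, t}  (via <S> <G> r)
FIRST(<H>) = {r, t}  (via <G> <H>)
FIRST(<A>) = {ε, r, t}  (via <H> q, <H> <G> <A> q, <S> t t)
FOLLOW(<S>) includes $ since <S> is the start symbol.
FOLLOW(<S>): in <S>→<H> <S> r, <S> is followed by r with FIRST {r}; in <A>→<S> t t, <S> is followed by t t with FIRST {t}; in <G>→<S> <G> r, <S> is followed by <G> r with FIRST {r, t}. Thus FOLLOW(<S>) = {$, r, t}.
FOLLOW(<A>): in <S>→<A> r q r, <A> is followed by r q r with FIRST {r}; in <A>→<H> <G> <A> q, <A> is followed by q with FIRST {q}. Thus FOLLOW(<A>) = {q, r}.
FOLLOW(<H>): in <S>→<H> <S> r, <H> is followed by <S> r with FIRST {r, t}; in <A>→<H> q, <H> is followed by q with FIRST {q}; in <A>→<H> <G> <A> q, <H> is followed by <G> <A> q with FIRST {q, r, t}; in <H>→<G> <H>, the suffix after <H> is empty (adds nothing new). Thus FOLLOW(<H>) = {q, r, t}.
FOLLOW(<G>): in <A>→<H> <G> <A> q, <G> is followed by <A> q with FIRST {q, r, t}; in <H>→<G> <H>, <G> is followed by <H> with FIRST {r, t}; in <G>→<S> <G> r, <G> is followed by r with FIRST {r}. Thus FOLLOW(<G>) = {q, r, t}.

{q, r, t}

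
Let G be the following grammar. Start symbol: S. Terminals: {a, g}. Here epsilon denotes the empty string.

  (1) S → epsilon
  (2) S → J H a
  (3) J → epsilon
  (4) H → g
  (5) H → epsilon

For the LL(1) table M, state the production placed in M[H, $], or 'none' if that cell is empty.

FIRST(J) = {epsilon}
FIRST(H) = {epsilon, g}
FIRST(S) = {epsilon, a, g}  (via J H a)
FOLLOW(S) includes $ since S is the start symbol.
FOLLOW(H): in S→J H a, H is followed by a with FIRST {a}. Thus FOLLOW(H) = {a}.
For H → g: FIRST(g) = {g}, so it goes in M[H, t] for t ∈ {g}.
For H → epsilon: FIRST(epsilon) = {epsilon}, so it goes in M[H, t] for t ∈ {}; since epsilon ∈ FIRST, also for every t ∈ FOLLOW(H) = {a}.
None of these place a production in M[H, $].

none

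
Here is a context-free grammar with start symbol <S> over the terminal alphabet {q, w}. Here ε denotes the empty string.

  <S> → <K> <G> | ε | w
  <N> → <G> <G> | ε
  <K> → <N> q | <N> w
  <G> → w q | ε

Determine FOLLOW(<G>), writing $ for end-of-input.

FIRST(<G>) = {ε, w}
FIRST(<N>) = {ε, w}  (via <G> <G>)
FIRST(<K>) = {q, w}  (via <N> q, <N> w)
FIRST(<S>) = {ε, q, w}  (via <K> <G>)
FOLLOW(<S>) includes $ since <S> is the start symbol.
FOLLOW(<S>): <S> appears on no right-hand side. Thus FOLLOW(<S>) = {$}.
FOLLOW(<N>): in <K>→<N> q, <N> is followed by q with FIRST {q}; in <K>→<N> w, <N> is followed by w with FIRST {w}. Thus FOLLOW(<N>) = {q, w}.
FOLLOW(<K>): in <S>→<K> <G>, <K> is followed by <G> with FIRST {ε, w}; in <S>→<K> <G>, the suffix after <K> is nullable, so FOLLOW(<K>) ⊇ FOLLOW(<S>) = {$}. Thus FOLLOW(<K>) = {$, w}.
FOLLOW(<G>): in <S>→<K> <G>, the suffix after <G> is empty, so FOLLOW(<G>) ⊇ FOLLOW(<S>) = {$}; in <N>→<G> <G> (occurrence 1), <G> is followed by <G> with FIRST {ε, w}; in <N>→<G> <G> (occurrence 1), the suffix after <G> is nullable, so FOLLOW(<G>) ⊇ FOLLOW(<N>) = {q, w}; in <N>→<G> <G> (occurrence 2), the suffix after <G> is empty, so FOLLOW(<G>) ⊇ FOLLOW(<N>) = {q, w}. Thus FOLLOW(<G>) = {$, q, w}.

{$, q, w}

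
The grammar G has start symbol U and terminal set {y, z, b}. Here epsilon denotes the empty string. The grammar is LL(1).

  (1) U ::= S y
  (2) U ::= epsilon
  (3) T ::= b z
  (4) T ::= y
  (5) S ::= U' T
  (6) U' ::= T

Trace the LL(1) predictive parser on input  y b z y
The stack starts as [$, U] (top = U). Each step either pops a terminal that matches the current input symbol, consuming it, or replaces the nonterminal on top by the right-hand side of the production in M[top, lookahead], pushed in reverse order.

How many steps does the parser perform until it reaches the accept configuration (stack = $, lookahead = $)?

step 1: stack=$ U  input=y b z y $  — expand U ::= S y
step 2: stack=$ y S  input=y b z y $  — expand S ::= U' T
step 3: stack=$ y T U'  input=y b z y $  — expand U' ::= T
step 4: stack=$ y T T  input=y b z y $  — expand T ::= y
step 5: stack=$ y T y  input=y b z y $  — match y
step 6: stack=$ y T  input=b z y $  — expand T ::= b z
step 7: stack=$ y z b  input=b z y $  — match b
step 8: stack=$ y z  input=z y $  — match z
step 9: stack=$ y  input=y $  — match y
Accept reached after 9 steps.

9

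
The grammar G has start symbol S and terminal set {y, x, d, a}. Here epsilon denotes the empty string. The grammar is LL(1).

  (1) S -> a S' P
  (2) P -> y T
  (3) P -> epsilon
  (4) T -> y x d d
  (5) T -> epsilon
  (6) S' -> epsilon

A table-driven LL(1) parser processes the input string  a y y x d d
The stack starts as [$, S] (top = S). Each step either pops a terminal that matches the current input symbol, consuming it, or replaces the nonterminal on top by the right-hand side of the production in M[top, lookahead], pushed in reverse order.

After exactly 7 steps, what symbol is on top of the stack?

     Stack      Input          Action
  1  $ S        a y y x d d $  expand S -> a S' P
  2  $ P S' a   a y y x d d $  match a
  3  $ P S'     y y x d d $    expand S' -> epsilon
  4  $ P        y y x d d $    expand P -> y T
  5  $ T y      y y x d d $    match y
  6  $ T        y x d d $      expand T -> y x d d
  7  $ d d x y  y x d d $      match y
Stack after step 7: $ d d x (top = x).

x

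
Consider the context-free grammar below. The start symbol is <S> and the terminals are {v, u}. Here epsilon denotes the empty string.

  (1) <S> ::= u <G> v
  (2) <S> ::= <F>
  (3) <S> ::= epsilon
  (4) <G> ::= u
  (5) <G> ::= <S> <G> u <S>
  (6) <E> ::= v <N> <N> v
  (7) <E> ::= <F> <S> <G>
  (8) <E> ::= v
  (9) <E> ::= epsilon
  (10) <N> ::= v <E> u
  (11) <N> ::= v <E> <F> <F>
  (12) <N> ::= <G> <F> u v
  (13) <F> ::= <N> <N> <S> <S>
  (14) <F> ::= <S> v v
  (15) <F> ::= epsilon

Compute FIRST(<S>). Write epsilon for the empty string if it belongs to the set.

FIRST(<S>) = {epsilon, u, v}  (via <F>)
FIRST(<G>) = {u, v}  (via <S> <G> u <S>)
FIRST(<N>) = {u, v}  (via <G> <F> u v)
FIRST(<F>) = {epsilon, u, v}  (via <N> <N> <S> <S>, <S> v v)
FIRST(<E>) = {epsilon, u, v}  (via <F> <S> <G>)

{epsilon, u, v}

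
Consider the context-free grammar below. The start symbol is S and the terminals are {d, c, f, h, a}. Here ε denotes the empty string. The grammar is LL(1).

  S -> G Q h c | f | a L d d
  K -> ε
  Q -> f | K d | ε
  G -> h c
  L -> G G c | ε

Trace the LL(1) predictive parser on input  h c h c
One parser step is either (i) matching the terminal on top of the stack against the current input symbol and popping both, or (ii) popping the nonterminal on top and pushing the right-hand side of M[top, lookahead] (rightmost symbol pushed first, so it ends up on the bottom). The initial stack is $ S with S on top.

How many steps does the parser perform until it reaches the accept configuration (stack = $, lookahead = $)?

step 1: stack=$ S  input=h c h c $  — expand S -> G Q h c
step 2: stack=$ c h Q G  input=h c h c $  — expand G -> h c
step 3: stack=$ c h Q c h  input=h c h c $  — match h
step 4: stack=$ c h Q c  input=c h c $  — match c
step 5: stack=$ c h Q  input=h c $  — expand Q -> ε
step 6: stack=$ c h  input=h c $  — match h
step 7: stack=$ c  input=c $  — match c
Accept reached after 7 steps.

7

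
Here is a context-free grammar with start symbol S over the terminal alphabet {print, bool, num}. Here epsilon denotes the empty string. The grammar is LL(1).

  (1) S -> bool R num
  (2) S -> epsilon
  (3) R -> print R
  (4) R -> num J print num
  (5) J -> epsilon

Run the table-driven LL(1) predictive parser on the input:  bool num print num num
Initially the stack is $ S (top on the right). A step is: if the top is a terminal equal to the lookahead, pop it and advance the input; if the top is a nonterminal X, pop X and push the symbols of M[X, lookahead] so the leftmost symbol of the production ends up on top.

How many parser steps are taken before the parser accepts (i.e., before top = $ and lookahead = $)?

8

     Stack                  Input                     Action
  1  $ S                    bool num print num num $  expand S -> bool R num
  2  $ num R bool           bool num print num num $  match bool
  3  $ num R                num print num num $       expand R -> num J print num
  4  $ num num print J num  num print num num $       match num
  5  $ num num print J      print num num $           expand J -> epsilon
  6  $ num num print        print num num $           match print
  7  $ num num              num num $                 match num
  8  $ num                  num $                     match num
Accept reached after 8 steps.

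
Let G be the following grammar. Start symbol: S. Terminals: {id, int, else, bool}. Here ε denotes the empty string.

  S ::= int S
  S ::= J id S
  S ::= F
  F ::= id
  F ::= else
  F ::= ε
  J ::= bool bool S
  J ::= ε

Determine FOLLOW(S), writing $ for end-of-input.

FIRST(F): from F::=id we get {id}; from F::=else we get {else}; from F::=ε we get {ε}. So FIRST(F) = {ε, else, id}.
FIRST(J): from J::=bool bool S we get {bool}; from J::=ε we get {ε}. So FIRST(J) = {ε, bool}.
FIRST(S): from S::=int S we get {int}; from S::=J id S we get {bool, id}; from S::=F we get {ε, else, id}. So FIRST(S) = {ε, bool, else, id, int}.
FOLLOW(S) includes $ since S is the start symbol.
FOLLOW(J): in S::=J id S, J is followed by id S with FIRST {id}. Thus FOLLOW(J) = {id}.
FOLLOW(S): in S::=int S, the suffix after S is empty (adds nothing new); in S::=J id S, the suffix after S is empty (adds nothing new); in J::=bool bool S, the suffix after S is empty, so FOLLOW(S) ⊇ FOLLOW(J) = {id}. Thus FOLLOW(S) = {$, id}.
FOLLOW(F): in S::=F, the suffix after F is empty, so FOLLOW(F) ⊇ FOLLOW(S) = {$, id}. Thus FOLLOW(F) = {$, id}.

{$, id}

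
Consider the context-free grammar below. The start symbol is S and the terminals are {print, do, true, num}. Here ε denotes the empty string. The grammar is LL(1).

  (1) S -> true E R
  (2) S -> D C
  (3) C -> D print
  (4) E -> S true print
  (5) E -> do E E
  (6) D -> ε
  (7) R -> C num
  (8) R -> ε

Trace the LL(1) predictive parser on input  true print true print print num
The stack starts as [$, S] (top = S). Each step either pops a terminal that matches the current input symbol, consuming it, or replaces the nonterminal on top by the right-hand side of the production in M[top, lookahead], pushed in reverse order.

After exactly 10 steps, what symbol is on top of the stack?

R

step 1: stack=$ S  input=true print true print print num $  — expand S -> true E R
step 2: stack=$ R E true  input=true print true print print num $  — match true
step 3: stack=$ R E  input=print true print print num $  — expand E -> S true print
step 4: stack=$ R print true S  input=print true print print num $  — expand S -> D C
step 5: stack=$ R print true C D  input=print true print print num $  — expand D -> ε
step 6: stack=$ R print true C  input=print true print print num $  — expand C -> D print
step 7: stack=$ R print true print D  input=print true print print num $  — expand D -> ε
step 8: stack=$ R print true print  input=print true print print num $  — match print
step 9: stack=$ R print true  input=true print print num $  — match true
step 10: stack=$ R print  input=print print num $  — match print
Stack after step 10: $ R (top = R).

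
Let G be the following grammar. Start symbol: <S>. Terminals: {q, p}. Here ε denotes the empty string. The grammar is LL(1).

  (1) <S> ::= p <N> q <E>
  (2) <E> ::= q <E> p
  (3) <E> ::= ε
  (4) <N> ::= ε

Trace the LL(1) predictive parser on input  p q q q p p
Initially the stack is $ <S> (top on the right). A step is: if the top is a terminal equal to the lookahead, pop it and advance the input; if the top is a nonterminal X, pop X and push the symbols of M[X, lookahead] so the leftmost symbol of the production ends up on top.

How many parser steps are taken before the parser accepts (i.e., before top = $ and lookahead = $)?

      Stack          Input          Action
   1  $ <S>          p q q q p p $  expand <S> ::= p <N> q <E>
   2  $ <E> q <N> p  p q q q p p $  match p
   3  $ <E> q <N>    q q q p p $    expand <N> ::= ε
   4  $ <E> q        q q q p p $    match q
   5  $ <E>          q q p p $      expand <E> ::= q <E> p
   6  $ p <E> q      q q p p $      match q
   7  $ p <E>        q p p $        expand <E> ::= q <E> p
   8  $ p p <E> q    q p p $        match q
   9  $ p p <E>      p p $          expand <E> ::= ε
  10  $ p p          p p $          match p
  11  $ p            p $            match p
Accept reached after 11 steps.

11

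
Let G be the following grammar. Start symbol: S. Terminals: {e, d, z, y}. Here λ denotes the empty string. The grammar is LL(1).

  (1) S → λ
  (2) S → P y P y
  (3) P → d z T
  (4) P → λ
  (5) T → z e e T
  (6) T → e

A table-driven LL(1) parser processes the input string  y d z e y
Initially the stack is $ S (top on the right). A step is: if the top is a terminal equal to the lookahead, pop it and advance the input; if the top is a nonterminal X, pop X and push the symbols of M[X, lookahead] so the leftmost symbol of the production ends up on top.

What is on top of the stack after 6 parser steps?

     Stack      Input        Action
  1  $ S        y d z e y $  expand S → P y P y
  2  $ y P y P  y d z e y $  expand P → λ
  3  $ y P y    y d z e y $  match y
  4  $ y P      d z e y $    expand P → d z T
  5  $ y T z d  d z e y $    match d
  6  $ y T z    z e y $      match z
Stack after step 6: $ y T (top = T).

T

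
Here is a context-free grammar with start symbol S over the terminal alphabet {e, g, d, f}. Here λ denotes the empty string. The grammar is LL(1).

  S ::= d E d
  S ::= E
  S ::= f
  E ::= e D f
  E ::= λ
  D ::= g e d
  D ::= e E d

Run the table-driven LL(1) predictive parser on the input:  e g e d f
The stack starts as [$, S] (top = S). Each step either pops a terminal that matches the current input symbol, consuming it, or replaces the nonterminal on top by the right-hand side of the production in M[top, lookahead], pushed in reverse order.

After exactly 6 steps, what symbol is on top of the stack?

     Stack      Input        Action
  1  $ S        e g e d f $  expand S ::= E
  2  $ E        e g e d f $  expand E ::= e D f
  3  $ f D e    e g e d f $  match e
  4  $ f D      g e d f $    expand D ::= g e d
  5  $ f d e g  g e d f $    match g
  6  $ f d e    e d f $      match e
Stack after step 6: $ f d (top = d).

d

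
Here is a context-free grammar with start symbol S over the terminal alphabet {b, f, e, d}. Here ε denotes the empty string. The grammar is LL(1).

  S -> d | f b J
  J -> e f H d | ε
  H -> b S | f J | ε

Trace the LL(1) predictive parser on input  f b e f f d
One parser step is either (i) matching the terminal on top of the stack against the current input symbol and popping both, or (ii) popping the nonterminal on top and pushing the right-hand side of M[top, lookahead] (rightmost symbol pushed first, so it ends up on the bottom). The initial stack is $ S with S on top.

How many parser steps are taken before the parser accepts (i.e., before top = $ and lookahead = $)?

step 1: stack=$ S  input=f b e f f d $  — expand S -> f b J
step 2: stack=$ J b f  input=f b e f f d $  — match f
step 3: stack=$ J b  input=b e f f d $  — match b
step 4: stack=$ J  input=e f f d $  — expand J -> e f H d
step 5: stack=$ d H f e  input=e f f d $  — match e
step 6: stack=$ d H f  input=f f d $  — match f
step 7: stack=$ d H  input=f d $  — expand H -> f J
step 8: stack=$ d J f  input=f d $  — match f
step 9: stack=$ d J  input=d $  — expand J -> ε
step 10: stack=$ d  input=d $  — match d
Accept reached after 10 steps.

10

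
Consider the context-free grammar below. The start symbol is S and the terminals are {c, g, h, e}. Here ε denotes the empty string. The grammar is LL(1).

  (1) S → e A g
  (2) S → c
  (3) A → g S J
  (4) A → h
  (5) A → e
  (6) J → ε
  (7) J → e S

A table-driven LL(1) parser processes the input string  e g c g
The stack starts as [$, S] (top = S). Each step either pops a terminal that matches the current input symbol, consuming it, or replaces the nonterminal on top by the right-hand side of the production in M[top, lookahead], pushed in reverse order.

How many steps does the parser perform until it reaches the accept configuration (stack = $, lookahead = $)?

     Stack      Input      Action
  1  $ S        e g c g $  expand S → e A g
  2  $ g A e    e g c g $  match e
  3  $ g A      g c g $    expand A → g S J
  4  $ g J S g  g c g $    match g
  5  $ g J S    c g $      expand S → c
  6  $ g J c    c g $      match c
  7  $ g J      g $        expand J → ε
  8  $ g        g $        match g
Accept reached after 8 steps.

8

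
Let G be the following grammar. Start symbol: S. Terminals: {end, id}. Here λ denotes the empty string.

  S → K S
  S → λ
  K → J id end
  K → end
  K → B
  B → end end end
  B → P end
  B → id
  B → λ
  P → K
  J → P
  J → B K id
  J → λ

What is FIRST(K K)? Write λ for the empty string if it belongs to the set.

FIRST(S): from S→K S we get {λ, end, id}; from S→λ we get {λ}. So FIRST(S) = {λ, end, id}.
FIRST(K): from K→J id end we get {end, id}; from K→end we get {end}; from K→B we get {λ, end, id}. So FIRST(K) = {λ, end, id}.
FIRST(P): from P→K we get {λ, end, id}. So FIRST(P) = {λ, end, id}.
FIRST(B): from B→end end end we get {end}; from B→P end we get {end, id}; from B→id we get {id}; from B→λ we get {λ}. So FIRST(B) = {λ, end, id}.
FIRST(J): from J→P we get {λ, end, id}; from J→B K id we get {end, id}; from J→λ we get {λ}. So FIRST(J) = {λ, end, id}.
FIRST(K K): take FIRST of each symbol in turn, carrying on past any symbol whose FIRST contains λ; result {λ, end, id}.

{λ, end, id}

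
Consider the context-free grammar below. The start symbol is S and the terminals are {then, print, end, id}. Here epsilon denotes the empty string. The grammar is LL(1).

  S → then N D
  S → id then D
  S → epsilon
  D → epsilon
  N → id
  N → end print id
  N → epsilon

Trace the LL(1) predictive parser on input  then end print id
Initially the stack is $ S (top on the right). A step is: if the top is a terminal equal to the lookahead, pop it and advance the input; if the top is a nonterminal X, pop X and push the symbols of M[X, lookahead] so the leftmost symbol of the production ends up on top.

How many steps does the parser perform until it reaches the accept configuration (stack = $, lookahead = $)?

step 1: stack=$ S  input=then end print id $  — expand S → then N D
step 2: stack=$ D N then  input=then end print id $  — match then
step 3: stack=$ D N  input=end print id $  — expand N → end print id
step 4: stack=$ D id print end  input=end print id $  — match end
step 5: stack=$ D id print  input=print id $  — match print
step 6: stack=$ D id  input=id $  — match id
step 7: stack=$ D  input=$  — expand D → epsilon
Accept reached after 7 steps.

7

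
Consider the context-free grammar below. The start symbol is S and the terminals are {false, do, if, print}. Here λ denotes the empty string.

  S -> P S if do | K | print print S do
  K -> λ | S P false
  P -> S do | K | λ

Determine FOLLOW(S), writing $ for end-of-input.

{$, do, false, if, print}

FIRST(S) = {λ, do, false, if, print}  (via P S if do, K)
FIRST(K) = {λ, do, false, if, print}  (via S P false)
FIRST(P) = {λ, do, false, if, print}  (via S do, K)
FOLLOW(S) includes $ since S is the start symbol.
FOLLOW(S): in S->P S if do, S is followed by if do with FIRST {if}; in S->print print S do, S is followed by do with FIRST {do}; in K->S P false, S is followed by P false with FIRST {do, false, if, print}; in P->S do, S is followed by do with FIRST {do}. Thus FOLLOW(S) = {$, do, false, if, print}.
FOLLOW(P): in S->P S if do, P is followed by S if do with FIRST {do, false, if, print}; in K->S P false, P is followed by false with FIRST {false}. Thus FOLLOW(P) = {do, false, if, print}.
FOLLOW(K): in S->K, the suffix after K is empty, so FOLLOW(K) ⊇ FOLLOW(S) = {$, do, false, if, print}; in P->K, the suffix after K is empty, so FOLLOW(K) ⊇ FOLLOW(P) = {do, false, if, print}. Thus FOLLOW(K) = {$, do, false, if, print}.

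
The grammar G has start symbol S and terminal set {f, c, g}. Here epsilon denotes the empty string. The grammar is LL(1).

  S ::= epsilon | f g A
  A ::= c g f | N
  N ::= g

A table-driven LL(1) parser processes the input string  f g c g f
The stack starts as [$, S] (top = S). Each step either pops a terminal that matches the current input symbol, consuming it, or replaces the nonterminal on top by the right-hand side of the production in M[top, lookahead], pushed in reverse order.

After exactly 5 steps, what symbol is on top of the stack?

     Stack    Input        Action
  1  $ S      f g c g f $  expand S ::= f g A
  2  $ A g f  f g c g f $  match f
  3  $ A g    g c g f $    match g
  4  $ A      c g f $      expand A ::= c g f
  5  $ f g c  c g f $      match c
Stack after step 5: $ f g (top = g).

g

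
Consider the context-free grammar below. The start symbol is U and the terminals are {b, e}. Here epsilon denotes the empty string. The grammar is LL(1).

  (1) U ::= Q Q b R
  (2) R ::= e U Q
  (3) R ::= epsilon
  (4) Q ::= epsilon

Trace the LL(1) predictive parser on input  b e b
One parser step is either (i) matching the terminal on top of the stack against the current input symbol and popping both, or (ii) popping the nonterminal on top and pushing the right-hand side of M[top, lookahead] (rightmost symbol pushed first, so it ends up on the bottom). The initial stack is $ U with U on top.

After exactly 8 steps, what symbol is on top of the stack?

step 1: stack=$ U  input=b e b $  — expand U ::= Q Q b R
step 2: stack=$ R b Q Q  input=b e b $  — expand Q ::= epsilon
step 3: stack=$ R b Q  input=b e b $  — expand Q ::= epsilon
step 4: stack=$ R b  input=b e b $  — match b
step 5: stack=$ R  input=e b $  — expand R ::= e U Q
step 6: stack=$ Q U e  input=e b $  — match e
step 7: stack=$ Q U  input=b $  — expand U ::= Q Q b R
step 8: stack=$ Q R b Q Q  input=b $  — expand Q ::= epsilon
Stack after step 8: $ Q R b Q (top = Q).

Q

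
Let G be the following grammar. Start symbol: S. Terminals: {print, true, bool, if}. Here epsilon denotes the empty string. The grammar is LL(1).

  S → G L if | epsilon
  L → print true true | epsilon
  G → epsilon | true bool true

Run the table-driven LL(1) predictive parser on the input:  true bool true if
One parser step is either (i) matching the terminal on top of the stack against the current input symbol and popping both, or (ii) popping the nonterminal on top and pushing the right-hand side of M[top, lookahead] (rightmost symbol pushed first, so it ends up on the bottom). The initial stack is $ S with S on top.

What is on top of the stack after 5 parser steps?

L

step 1: stack=$ S  input=true bool true if $  — expand S → G L if
step 2: stack=$ if L G  input=true bool true if $  — expand G → true bool true
step 3: stack=$ if L true bool true  input=true bool true if $  — match true
step 4: stack=$ if L true bool  input=bool true if $  — match bool
step 5: stack=$ if L true  input=true if $  — match true
Stack after step 5: $ if L (top = L).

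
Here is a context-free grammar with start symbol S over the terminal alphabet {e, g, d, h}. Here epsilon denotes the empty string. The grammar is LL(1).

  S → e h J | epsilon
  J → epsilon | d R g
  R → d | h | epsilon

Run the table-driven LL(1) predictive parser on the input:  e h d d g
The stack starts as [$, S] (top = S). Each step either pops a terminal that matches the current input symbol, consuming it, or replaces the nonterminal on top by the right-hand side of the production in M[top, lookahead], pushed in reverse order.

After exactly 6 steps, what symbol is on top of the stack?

d

step 1: stack=$ S  input=e h d d g $  — expand S → e h J
step 2: stack=$ J h e  input=e h d d g $  — match e
step 3: stack=$ J h  input=h d d g $  — match h
step 4: stack=$ J  input=d d g $  — expand J → d R g
step 5: stack=$ g R d  input=d d g $  — match d
step 6: stack=$ g R  input=d g $  — expand R → d
Stack after step 6: $ g d (top = d).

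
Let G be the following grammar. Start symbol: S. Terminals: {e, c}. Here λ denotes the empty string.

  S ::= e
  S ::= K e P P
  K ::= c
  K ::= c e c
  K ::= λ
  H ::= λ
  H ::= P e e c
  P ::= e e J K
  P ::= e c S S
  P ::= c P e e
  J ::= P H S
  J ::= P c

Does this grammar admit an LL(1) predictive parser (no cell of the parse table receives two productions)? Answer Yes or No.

No

FIRST(S) = {c, e}
FIRST(K) = {λ, c}
FIRST(H) = {λ, c, e}
FIRST(P) = {c, e}
FIRST(J) = {c, e}
FOLLOW(S) = {$, c, e}
FOLLOW(K) = {$, c, e}
FOLLOW(H) = {c, e}
FOLLOW(P) = {$, c, e}
FOLLOW(J) = {$, c, e}
Cell M[H, c] receives both H ::= λ and H ::= P e e c — the grammar is not LL(1).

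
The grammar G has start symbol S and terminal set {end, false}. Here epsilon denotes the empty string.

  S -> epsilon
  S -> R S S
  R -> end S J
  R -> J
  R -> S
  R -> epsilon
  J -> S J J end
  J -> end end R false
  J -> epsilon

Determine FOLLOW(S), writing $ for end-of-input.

FIRST(S) = {epsilon, end}  (via R S S)
FIRST(J) = {epsilon, end}  (via S J J end)
FIRST(R) = {epsilon, end}  (via J, S)
FOLLOW(S) includes $ since S is the start symbol.
FOLLOW(S): in S->R S S (occurrence 1), S is followed by S with FIRST {epsilon, end}; in S->R S S (occurrence 1), the suffix after S is nullable (adds nothing new); in S->R S S (occurrence 2), the suffix after S is empty (adds nothing new); in R->end S J, S is followed by J with FIRST {epsilon, end}; in R->end S J, the suffix after S is nullable, so FOLLOW(S) ⊇ FOLLOW(R) = {$, end, false}; in R->S, the suffix after S is empty, so FOLLOW(S) ⊇ FOLLOW(R) = {$, end, false}; in J->S J J end, S is followed by J J end with FIRST {end}. Thus FOLLOW(S) = {$, end, false}.
FOLLOW(R): in S->R S S, R is followed by S S with FIRST {epsilon, end}; in S->R S S, the suffix after R is nullable, so FOLLOW(R) ⊇ FOLLOW(S) = {$, end, false}; in J->end end R false, R is followed by false with FIRST {false}. Thus FOLLOW(R) = {$, end, false}.
FOLLOW(J): in R->end S J, the suffix after J is empty, so FOLLOW(J) ⊇ FOLLOW(R) = {$, end, false}; in R->J, the suffix after J is empty, so FOLLOW(J) ⊇ FOLLOW(R) = {$, end, false}; in J->S J J end (occurrence 1), J is followed by J end with FIRST {end}; in J->S J J end (occurrence 2), J is followed by end with FIRST {end}. Thus FOLLOW(J) = {$, end, false}.

{$, end, false}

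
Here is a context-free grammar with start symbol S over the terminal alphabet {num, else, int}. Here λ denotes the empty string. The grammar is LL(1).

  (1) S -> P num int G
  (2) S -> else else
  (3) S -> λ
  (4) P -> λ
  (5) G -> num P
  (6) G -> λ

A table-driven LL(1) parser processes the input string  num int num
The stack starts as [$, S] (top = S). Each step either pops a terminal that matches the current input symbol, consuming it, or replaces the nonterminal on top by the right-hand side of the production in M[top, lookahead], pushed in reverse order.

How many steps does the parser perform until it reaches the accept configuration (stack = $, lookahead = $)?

7

step 1: stack=$ S  input=num int num $  — expand S -> P num int G
step 2: stack=$ G int num P  input=num int num $  — expand P -> λ
step 3: stack=$ G int num  input=num int num $  — match num
step 4: stack=$ G int  input=int num $  — match int
step 5: stack=$ G  input=num $  — expand G -> num P
step 6: stack=$ P num  input=num $  — match num
step 7: stack=$ P  input=$  — expand P -> λ
Accept reached after 7 steps.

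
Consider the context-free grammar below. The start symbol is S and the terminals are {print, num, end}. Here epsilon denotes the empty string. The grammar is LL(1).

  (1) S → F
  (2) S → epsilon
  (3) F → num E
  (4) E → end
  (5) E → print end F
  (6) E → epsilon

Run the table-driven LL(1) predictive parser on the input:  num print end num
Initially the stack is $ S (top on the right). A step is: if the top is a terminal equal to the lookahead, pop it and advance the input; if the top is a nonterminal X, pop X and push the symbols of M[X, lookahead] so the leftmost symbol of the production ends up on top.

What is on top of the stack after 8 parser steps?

step 1: stack=$ S  input=num print end num $  — expand S → F
step 2: stack=$ F  input=num print end num $  — expand F → num E
step 3: stack=$ E num  input=num print end num $  — match num
step 4: stack=$ E  input=print end num $  — expand E → print end F
step 5: stack=$ F end print  input=print end num $  — match print
step 6: stack=$ F end  input=end num $  — match end
step 7: stack=$ F  input=num $  — expand F → num E
step 8: stack=$ E num  input=num $  — match num
Stack after step 8: $ E (top = E).

E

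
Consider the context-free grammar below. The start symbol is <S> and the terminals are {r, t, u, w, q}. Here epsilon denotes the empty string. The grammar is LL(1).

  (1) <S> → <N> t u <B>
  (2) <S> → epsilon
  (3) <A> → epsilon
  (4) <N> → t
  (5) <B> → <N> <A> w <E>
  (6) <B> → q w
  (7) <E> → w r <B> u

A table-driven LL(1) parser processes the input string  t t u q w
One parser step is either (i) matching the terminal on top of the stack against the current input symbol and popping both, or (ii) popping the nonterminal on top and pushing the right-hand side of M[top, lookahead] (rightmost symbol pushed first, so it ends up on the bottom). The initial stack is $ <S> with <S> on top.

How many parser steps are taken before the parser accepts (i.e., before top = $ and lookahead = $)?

     Stack          Input        Action
  1  $ <S>          t t u q w $  expand <S> → <N> t u <B>
  2  $ <B> u t <N>  t t u q w $  expand <N> → t
  3  $ <B> u t t    t t u q w $  match t
  4  $ <B> u t      t u q w $    match t
  5  $ <B> u        u q w $      match u
  6  $ <B>          q w $        expand <B> → q w
  7  $ w q          q w $        match q
  8  $ w            w $          match w
Accept reached after 8 steps.

8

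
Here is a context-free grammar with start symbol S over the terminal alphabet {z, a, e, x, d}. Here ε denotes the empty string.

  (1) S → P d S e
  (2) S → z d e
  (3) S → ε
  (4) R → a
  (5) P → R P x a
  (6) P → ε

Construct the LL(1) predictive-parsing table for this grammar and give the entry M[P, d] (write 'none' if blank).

P → ε

FIRST(R) = {a}
FIRST(P) = {ε, a}  (via R P x a)
FIRST(S) = {ε, a, d, z}  (via P d S e)
FOLLOW(S) includes $ since S is the start symbol.
FOLLOW(P): in S→P d S e, P is followed by d S e with FIRST {d}; in P→R P x a, P is followed by x a with FIRST {x}. Thus FOLLOW(P) = {d, x}.
For P → R P x a: FIRST(R P x a) = {a}, so it goes in M[P, t] for t ∈ {a}.
For P → ε: FIRST(ε) = {ε}, so it goes in M[P, t] for t ∈ {}; since ε ∈ FIRST, also for every t ∈ FOLLOW(P) = {d, x}.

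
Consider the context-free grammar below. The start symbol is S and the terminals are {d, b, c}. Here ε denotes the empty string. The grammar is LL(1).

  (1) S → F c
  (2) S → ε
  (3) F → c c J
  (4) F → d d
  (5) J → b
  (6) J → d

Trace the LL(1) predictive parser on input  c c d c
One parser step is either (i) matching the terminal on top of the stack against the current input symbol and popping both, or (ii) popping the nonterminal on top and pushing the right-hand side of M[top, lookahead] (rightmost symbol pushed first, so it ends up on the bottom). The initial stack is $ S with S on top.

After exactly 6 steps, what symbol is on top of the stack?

step 1: stack=$ S  input=c c d c $  — expand S → F c
step 2: stack=$ c F  input=c c d c $  — expand F → c c J
step 3: stack=$ c J c c  input=c c d c $  — match c
step 4: stack=$ c J c  input=c d c $  — match c
step 5: stack=$ c J  input=d c $  — expand J → d
step 6: stack=$ c d  input=d c $  — match d
Stack after step 6: $ c (top = c).

c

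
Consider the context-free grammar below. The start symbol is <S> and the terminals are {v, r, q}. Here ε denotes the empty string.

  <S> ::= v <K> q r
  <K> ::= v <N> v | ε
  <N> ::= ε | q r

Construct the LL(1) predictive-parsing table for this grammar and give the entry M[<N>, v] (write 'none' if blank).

<N> ::= ε

FIRST(<S>) = {v}
FIRST(<K>) = {ε, v}
FIRST(<N>) = {ε, q}
FOLLOW(<S>) includes $ since <S> is the start symbol.
FOLLOW(<N>): in <K>::=v <N> v, <N> is followed by v with FIRST {v}. Thus FOLLOW(<N>) = {v}.
For <N> ::= ε: FIRST(ε) = {ε}, so it goes in M[<N>, t] for t ∈ {}; since ε ∈ FIRST, also for every t ∈ FOLLOW(<N>) = {v}.
For <N> ::= q r: FIRST(q r) = {q}, so it goes in M[<N>, t] for t ∈ {q}.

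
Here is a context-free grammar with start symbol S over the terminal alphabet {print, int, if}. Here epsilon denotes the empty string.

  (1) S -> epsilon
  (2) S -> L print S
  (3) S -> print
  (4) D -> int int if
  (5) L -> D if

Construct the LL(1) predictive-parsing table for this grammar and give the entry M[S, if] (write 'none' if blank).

FIRST(D): from D->int int if we get {int}. So FIRST(D) = {int}.
FIRST(L): from L->D if we get {int}. So FIRST(L) = {int}.
FIRST(S): from S->epsilon we get {epsilon}; from S->L print S we get {int}; from S->print we get {print}. So FIRST(S) = {epsilon, int, print}.
FOLLOW(S) includes $ since S is the start symbol.
FOLLOW(S): in S->L print S, the suffix after S is empty (adds nothing new). Thus FOLLOW(S) = {$}.
For S -> epsilon: FIRST(epsilon) = {epsilon}, so it goes in M[S, t] for t ∈ {}; since epsilon ∈ FIRST, also for every t ∈ FOLLOW(S) = {$}.
For S -> L print S: FIRST(L print S) = {int}, so it goes in M[S, t] for t ∈ {int}.
For S -> print: FIRST(print) = {print}, so it goes in M[S, t] for t ∈ {print}.
None of these place a production in M[S, if].

none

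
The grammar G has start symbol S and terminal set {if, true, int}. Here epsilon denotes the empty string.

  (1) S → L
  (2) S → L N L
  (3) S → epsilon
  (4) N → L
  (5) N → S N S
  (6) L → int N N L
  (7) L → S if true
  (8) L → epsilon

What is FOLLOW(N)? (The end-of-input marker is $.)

{$, if, int}

FIRST(S): from S→L we get {epsilon, if, int}; from S→L N L we get {epsilon, if, int}; from S→epsilon we get {epsilon}. So FIRST(S) = {epsilon, if, int}.
FIRST(L): from L→int N N L we get {int}; from L→S if true we get {if, int}; from L→epsilon we get {epsilon}. So FIRST(L) = {epsilon, if, int}.
FIRST(N): from N→L we get {epsilon, if, int}; from N→S N S we get {epsilon, if, int}. So FIRST(N) = {epsilon, if, int}.
FOLLOW(S) includes $ since S is the start symbol.
FOLLOW(S): in N→S N S (occurrence 1), S is followed by N S with FIRST {epsilon, if, int}; in N→S N S (occurrence 1), the suffix after S is nullable, so FOLLOW(S) ⊇ FOLLOW(N) = {$, if, int}; in N→S N S (occurrence 2), the suffix after S is empty, so FOLLOW(S) ⊇ FOLLOW(N) = {$, if, int}; in L→S if true, S is followed by if true with FIRST {if}. Thus FOLLOW(S) = {$, if, int}.
FOLLOW(N): in S→L N L, N is followed by L with FIRST {epsilon, if, int}; in S→L N L, the suffix after N is nullable, so FOLLOW(N) ⊇ FOLLOW(S) = {$, if, int}; in N→S N S, N is followed by S with FIRST {epsilon, if, int}; in N→S N S, the suffix after N is nullable (adds nothing new); in L→int N N L (occurrence 1), N is followed by N L with FIRST {epsilon, if, int}; in L→int N N L (occurrence 1), the suffix after N is nullable, so FOLLOW(N) ⊇ FOLLOW(L) = {$, if, int}; in L→int N N L (occurrence 2), N is followed by L with FIRST {epsilon, if, int}; in L→int N N L (occurrence 2), the suffix after N is nullable, so FOLLOW(N) ⊇ FOLLOW(L) = {$, if, int}. Thus FOLLOW(N) = {$, if, int}.
FOLLOW(L): in S→L, the suffix after L is empty, so FOLLOW(L) ⊇ FOLLOW(S) = {$, if, int}; in S→L N L (occurrence 1), L is followed by N L with FIRST {epsilon, if, int}; in S→L N L (occurrence 1), the suffix after L is nullable, so FOLLOW(L) ⊇ FOLLOW(S) = {$, if, int}; in S→L N L (occurrence 2), the suffix after L is empty, so FOLLOW(L) ⊇ FOLLOW(S) = {$, if, int}; in N→L, the suffix after L is empty, so FOLLOW(L) ⊇ FOLLOW(N) = {$, if, int}; in L→int N N L, the suffix after L is empty (adds nothing new). Thus FOLLOW(L) = {$, if, int}.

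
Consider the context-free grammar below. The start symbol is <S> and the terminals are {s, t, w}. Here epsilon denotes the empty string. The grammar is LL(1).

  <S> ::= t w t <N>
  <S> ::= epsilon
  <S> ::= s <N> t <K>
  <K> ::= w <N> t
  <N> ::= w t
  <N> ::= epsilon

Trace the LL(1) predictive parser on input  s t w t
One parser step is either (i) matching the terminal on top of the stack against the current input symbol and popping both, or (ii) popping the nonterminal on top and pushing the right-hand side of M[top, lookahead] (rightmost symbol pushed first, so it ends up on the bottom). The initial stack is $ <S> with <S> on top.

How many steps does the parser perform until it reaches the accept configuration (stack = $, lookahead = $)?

8

     Stack          Input      Action
  1  $ <S>          s t w t $  expand <S> ::= s <N> t <K>
  2  $ <K> t <N> s  s t w t $  match s
  3  $ <K> t <N>    t w t $    expand <N> ::= epsilon
  4  $ <K> t        t w t $    match t
  5  $ <K>          w t $      expand <K> ::= w <N> t
  6  $ t <N> w      w t $      match w
  7  $ t <N>        t $        expand <N> ::= epsilon
  8  $ t            t $        match t
Accept reached after 8 steps.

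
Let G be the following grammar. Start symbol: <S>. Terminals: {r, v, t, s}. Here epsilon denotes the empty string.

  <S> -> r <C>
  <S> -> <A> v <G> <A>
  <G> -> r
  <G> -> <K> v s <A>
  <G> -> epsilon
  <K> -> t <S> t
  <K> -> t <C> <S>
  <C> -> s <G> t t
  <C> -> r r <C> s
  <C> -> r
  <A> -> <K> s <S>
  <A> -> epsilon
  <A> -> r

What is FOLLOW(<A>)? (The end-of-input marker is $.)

FIRST(<K>): from <K>->t <S> t we get {t}; from <K>->t <C> <S> we get {t}. So FIRST(<K>) = {t}.
FIRST(<C>): from <C>->s <G> t t we get {s}; from <C>->r r <C> s we get {r}; from <C>->r we get {r}. So FIRST(<C>) = {r, s}.
FIRST(<G>): from <G>->r we get {r}; from <G>-><K> v s <A> we get {t}; from <G>->epsilon we get {epsilon}. So FIRST(<G>) = {epsilon, r, t}.
FIRST(<A>): from <A>-><K> s <S> we get {t}; from <A>->epsilon we get {epsilon}; from <A>->r we get {r}. So FIRST(<A>) = {epsilon, r, t}.
FIRST(<S>): from <S>->r <C> we get {r}; from <S>-><A> v <G> <A> we get {r, t, v}. So FIRST(<S>) = {r, t, v}.
FOLLOW(<S>) includes $ since <S> is the start symbol.
FOLLOW(<K>): in <G>-><K> v s <A>, <K> is followed by v s <A> with FIRST {v}; in <A>-><K> s <S>, <K> is followed by s <S> with FIRST {s}. Thus FOLLOW(<K>) = {s, v}.
FOLLOW(<S>): in <K>->t <S> t, <S> is followed by t with FIRST {t}; in <K>->t <C> <S>, the suffix after <S> is empty, so FOLLOW(<S>) ⊇ FOLLOW(<K>) = {s, v}; in <A>-><K> s <S>, the suffix after <S> is empty, so FOLLOW(<S>) ⊇ FOLLOW(<A>) = {$, r, s, t, v}. Thus FOLLOW(<S>) = {$, r, s, t, v}.
FOLLOW(<G>): in <S>-><A> v <G> <A>, <G> is followed by <A> with FIRST {epsilon, r, t}; in <S>-><A> v <G> <A>, the suffix after <G> is nullable, so FOLLOW(<G>) ⊇ FOLLOW(<S>) = {$, r, s, t, v}; in <C>->s <G> t t, <G> is followed by t t with FIRST {t}. Thus FOLLOW(<G>) = {$, r, s, t, v}.
FOLLOW(<C>): in <S>->r <C>, the suffix after <C> is empty, so FOLLOW(<C>) ⊇ FOLLOW(<S>) = {$, r, s, t, v}; in <K>->t <C> <S>, <C> is followed by <S> with FIRST {r, t, v}; in <C>->r r <C> s, <C> is followed by s with FIRST {s}. Thus FOLLOW(<C>) = {$, r, s, t, v}.
FOLLOW(<A>): in <S>-><A> v <G> <A> (occurrence 1), <A> is followed by v <G> <A> with FIRST {v}; in <S>-><A> v <G> <A> (occurrence 2), the suffix after <A> is empty, so FOLLOW(<A>) ⊇ FOLLOW(<S>) = {$, r, s, t, v}; in <G>-><K> v s <A>, the suffix after <A> is empty, so FOLLOW(<A>) ⊇ FOLLOW(<G>) = {$, r, s, t, v}. Thus FOLLOW(<A>) = {$, r, s, t, v}.

{$, r, s, t, v}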